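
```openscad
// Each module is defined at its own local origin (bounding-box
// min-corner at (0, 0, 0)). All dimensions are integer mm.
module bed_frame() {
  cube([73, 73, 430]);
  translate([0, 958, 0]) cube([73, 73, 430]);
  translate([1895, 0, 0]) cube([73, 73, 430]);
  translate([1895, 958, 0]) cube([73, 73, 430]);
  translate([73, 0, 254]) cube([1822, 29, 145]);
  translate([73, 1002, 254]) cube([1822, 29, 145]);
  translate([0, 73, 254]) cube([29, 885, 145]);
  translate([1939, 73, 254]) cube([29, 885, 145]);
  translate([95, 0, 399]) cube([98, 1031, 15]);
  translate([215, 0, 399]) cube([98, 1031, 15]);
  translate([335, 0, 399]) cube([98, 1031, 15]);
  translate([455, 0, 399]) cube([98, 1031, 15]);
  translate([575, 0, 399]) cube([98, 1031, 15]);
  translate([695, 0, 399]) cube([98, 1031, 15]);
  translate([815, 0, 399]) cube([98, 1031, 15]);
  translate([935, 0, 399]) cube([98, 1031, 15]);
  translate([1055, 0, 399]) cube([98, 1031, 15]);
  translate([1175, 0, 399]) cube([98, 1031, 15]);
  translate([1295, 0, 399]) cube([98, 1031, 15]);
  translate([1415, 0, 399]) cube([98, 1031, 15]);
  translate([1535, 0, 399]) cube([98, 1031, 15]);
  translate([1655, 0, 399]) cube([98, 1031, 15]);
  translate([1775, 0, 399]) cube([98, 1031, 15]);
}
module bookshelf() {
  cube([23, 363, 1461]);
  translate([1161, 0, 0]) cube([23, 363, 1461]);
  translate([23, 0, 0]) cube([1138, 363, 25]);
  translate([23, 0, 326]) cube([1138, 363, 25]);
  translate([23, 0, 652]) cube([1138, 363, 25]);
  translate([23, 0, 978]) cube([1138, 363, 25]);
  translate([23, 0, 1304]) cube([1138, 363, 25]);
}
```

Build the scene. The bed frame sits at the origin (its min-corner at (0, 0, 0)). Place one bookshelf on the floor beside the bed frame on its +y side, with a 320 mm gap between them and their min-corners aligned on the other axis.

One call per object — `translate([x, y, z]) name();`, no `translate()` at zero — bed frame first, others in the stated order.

bed_frame();
translate([0, 1351, 0]) bookshelf();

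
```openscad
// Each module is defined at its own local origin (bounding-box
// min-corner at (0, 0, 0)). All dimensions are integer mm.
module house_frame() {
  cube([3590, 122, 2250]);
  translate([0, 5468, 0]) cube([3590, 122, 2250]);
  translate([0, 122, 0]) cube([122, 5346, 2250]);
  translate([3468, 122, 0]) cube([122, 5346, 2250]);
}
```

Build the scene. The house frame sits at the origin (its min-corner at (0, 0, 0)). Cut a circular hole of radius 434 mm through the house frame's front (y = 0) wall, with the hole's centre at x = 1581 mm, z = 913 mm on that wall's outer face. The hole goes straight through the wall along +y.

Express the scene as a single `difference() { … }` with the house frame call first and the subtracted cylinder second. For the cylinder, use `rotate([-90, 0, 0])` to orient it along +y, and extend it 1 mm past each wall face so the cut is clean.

difference() {
  house_frame();
  translate([1581, -1, 913]) rotate([-90, 0, 0]) cylinder(h = 124, r = 434);
}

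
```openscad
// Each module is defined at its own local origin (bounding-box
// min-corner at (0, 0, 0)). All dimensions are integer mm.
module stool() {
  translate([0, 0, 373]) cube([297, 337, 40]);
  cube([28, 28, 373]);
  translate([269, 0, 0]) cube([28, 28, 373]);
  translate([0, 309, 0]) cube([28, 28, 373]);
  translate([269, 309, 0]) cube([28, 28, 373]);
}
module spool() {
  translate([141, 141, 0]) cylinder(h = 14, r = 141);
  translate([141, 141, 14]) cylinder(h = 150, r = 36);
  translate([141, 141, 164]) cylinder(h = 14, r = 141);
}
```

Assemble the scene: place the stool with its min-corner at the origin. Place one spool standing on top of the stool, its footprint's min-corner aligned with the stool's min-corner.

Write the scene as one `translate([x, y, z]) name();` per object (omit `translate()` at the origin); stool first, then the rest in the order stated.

stool();
translate([0, 0, 413]) spool();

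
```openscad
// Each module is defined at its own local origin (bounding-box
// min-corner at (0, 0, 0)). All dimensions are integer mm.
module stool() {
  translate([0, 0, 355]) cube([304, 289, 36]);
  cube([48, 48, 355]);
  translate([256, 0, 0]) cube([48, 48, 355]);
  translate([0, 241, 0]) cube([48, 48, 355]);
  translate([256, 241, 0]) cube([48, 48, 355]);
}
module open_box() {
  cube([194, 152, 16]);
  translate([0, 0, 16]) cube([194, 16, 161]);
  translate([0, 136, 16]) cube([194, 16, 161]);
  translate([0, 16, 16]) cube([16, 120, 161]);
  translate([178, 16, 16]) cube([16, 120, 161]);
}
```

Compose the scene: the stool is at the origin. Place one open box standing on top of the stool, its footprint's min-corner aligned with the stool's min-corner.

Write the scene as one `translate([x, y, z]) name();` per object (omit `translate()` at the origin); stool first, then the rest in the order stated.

stool();
translate([0, 0, 391]) open_box();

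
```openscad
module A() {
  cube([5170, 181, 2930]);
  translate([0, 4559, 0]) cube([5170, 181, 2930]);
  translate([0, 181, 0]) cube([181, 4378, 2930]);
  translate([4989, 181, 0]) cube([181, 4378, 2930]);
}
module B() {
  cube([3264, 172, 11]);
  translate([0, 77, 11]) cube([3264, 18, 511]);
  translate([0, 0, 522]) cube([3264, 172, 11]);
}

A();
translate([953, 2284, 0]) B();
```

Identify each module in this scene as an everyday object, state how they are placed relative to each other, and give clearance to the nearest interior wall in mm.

A is a house frame. B is an I-beam. The I-beam sits inside the house frame, centred. The clearance to the nearest interior wall is 772 mm.

Clearances: x = 772, y = 2103; minimum 772 mm.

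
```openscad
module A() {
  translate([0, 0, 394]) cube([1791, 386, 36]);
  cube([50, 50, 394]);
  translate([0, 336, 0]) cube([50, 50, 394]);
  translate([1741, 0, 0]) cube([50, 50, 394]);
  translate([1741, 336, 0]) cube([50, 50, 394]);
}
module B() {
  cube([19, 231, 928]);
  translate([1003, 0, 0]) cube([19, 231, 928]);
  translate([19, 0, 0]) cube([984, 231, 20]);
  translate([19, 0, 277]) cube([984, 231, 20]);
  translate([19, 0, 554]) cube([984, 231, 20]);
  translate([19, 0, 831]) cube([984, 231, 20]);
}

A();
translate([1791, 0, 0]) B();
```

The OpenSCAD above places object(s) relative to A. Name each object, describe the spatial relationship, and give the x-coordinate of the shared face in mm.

A is a bench. B is a bookshelf. The bookshelf is against the bench's +x side, with their −y faces flush. The x-coordinate of the shared face is 1791 mm.

The bench's +x face and the bookshelf's −x face are both at x = 1791 mm.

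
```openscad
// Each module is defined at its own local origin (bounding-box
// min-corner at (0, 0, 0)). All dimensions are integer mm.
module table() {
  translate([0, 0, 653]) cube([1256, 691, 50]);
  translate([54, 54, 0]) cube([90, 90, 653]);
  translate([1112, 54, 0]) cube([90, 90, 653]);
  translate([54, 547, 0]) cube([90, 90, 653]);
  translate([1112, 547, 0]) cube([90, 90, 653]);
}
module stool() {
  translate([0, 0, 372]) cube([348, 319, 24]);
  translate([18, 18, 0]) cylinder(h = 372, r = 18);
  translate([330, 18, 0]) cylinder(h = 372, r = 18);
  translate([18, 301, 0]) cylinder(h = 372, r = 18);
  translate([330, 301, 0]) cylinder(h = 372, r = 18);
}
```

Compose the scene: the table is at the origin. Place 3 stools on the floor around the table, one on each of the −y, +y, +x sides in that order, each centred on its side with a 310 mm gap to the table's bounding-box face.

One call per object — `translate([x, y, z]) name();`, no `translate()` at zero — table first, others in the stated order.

table();
translate([454, -629, 0]) stool();
translate([454, 1001, 0]) stool();
translate([1566, 186, 0]) stool();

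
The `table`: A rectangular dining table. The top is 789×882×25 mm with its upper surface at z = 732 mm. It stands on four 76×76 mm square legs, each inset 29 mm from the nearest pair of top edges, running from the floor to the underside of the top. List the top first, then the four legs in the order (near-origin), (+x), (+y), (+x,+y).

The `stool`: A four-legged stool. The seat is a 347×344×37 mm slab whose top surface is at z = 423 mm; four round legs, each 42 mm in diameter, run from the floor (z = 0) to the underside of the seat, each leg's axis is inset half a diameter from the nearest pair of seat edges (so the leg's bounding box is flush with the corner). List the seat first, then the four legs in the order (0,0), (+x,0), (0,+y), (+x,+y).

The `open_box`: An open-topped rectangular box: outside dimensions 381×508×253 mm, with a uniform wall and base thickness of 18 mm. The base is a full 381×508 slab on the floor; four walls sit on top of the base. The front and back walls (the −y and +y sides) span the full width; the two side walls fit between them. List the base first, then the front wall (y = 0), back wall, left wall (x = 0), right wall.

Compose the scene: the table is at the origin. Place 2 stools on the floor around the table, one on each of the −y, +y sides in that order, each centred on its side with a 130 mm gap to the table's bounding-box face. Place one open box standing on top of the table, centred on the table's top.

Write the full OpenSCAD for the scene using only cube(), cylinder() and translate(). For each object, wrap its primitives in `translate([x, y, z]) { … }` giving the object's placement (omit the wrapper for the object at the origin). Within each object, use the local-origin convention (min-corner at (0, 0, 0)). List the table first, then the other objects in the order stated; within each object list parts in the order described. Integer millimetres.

translate([0, 0, 707]) cube([789, 882, 25]);
translate([29, 29, 0]) cube([76, 76, 707]);
translate([684, 29, 0]) cube([76, 76, 707]);
translate([29, 777, 0]) cube([76, 76, 707]);
translate([684, 777, 0]) cube([76, 76, 707]);
translate([221, -474, 0]) {
  translate([0, 0, 386]) cube([347, 344, 37]);
  translate([21, 21, 0]) cylinder(h = 386, r = 21);
  translate([326, 21, 0]) cylinder(h = 386, r = 21);
  translate([21, 323, 0]) cylinder(h = 386, r = 21);
  translate([326, 323, 0]) cylinder(h = 386, r = 21);
}
translate([221, 1012, 0]) {
  translate([0, 0, 386]) cube([347, 344, 37]);
  translate([21, 21, 0]) cylinder(h = 386, r = 21);
  translate([326, 21, 0]) cylinder(h = 386, r = 21);
  translate([21, 323, 0]) cylinder(h = 386, r = 21);
  translate([326, 323, 0]) cylinder(h = 386, r = 21);
}
translate([204, 187, 732]) {
  cube([381, 508, 18]);
  translate([0, 0, 18]) cube([381, 18, 235]);
  translate([0, 490, 18]) cube([381, 18, 235]);
  translate([0, 18, 18]) cube([18, 472, 235]);
  translate([363, 18, 18]) cube([18, 472, 235]);
}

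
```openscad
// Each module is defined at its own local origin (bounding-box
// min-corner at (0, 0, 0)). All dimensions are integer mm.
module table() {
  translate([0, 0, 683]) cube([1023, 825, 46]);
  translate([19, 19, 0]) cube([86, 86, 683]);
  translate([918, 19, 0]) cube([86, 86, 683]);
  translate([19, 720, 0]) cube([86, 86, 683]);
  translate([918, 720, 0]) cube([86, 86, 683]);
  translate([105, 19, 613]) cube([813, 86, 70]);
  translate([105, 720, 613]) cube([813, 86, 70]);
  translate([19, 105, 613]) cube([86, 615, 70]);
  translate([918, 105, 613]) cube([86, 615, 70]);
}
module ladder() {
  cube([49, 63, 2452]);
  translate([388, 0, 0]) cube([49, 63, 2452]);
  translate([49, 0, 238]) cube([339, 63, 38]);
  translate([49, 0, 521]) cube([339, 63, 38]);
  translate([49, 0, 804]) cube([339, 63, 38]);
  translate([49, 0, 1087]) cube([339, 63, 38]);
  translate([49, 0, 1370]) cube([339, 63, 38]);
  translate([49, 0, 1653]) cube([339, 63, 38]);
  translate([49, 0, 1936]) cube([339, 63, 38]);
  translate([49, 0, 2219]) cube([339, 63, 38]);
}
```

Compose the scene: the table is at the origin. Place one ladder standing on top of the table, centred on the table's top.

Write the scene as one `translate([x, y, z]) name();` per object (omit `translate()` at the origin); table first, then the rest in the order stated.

table();
translate([293, 381, 729]) ladder();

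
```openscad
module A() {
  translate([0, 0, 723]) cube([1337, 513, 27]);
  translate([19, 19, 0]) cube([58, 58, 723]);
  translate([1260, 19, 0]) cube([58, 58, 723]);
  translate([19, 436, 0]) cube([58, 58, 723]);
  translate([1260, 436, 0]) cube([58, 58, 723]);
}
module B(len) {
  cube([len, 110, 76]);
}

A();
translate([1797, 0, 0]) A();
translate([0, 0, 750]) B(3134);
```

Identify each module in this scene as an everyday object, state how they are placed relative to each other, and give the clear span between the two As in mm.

A is a table. B is a beam. A beam spans the tops of two tables. The clear span between the two tables is 460 mm.

Second table starts at x = 1797; first ends at x = 1337; clear span = 1797 − 1337 = 460 mm.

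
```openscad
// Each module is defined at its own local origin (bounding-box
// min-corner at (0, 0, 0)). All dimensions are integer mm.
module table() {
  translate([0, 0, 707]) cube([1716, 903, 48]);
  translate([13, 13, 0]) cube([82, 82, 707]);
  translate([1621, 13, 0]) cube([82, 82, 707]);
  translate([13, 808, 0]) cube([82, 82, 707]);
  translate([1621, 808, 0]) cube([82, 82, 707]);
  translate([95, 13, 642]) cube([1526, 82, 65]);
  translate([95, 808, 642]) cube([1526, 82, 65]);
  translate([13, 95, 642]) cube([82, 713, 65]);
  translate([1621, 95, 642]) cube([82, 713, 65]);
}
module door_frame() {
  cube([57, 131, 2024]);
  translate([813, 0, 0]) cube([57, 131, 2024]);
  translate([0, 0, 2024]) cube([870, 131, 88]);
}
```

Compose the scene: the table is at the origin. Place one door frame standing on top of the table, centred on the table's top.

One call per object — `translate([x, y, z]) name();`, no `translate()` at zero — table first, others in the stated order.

table();
translate([423, 386, 755]) door_frame();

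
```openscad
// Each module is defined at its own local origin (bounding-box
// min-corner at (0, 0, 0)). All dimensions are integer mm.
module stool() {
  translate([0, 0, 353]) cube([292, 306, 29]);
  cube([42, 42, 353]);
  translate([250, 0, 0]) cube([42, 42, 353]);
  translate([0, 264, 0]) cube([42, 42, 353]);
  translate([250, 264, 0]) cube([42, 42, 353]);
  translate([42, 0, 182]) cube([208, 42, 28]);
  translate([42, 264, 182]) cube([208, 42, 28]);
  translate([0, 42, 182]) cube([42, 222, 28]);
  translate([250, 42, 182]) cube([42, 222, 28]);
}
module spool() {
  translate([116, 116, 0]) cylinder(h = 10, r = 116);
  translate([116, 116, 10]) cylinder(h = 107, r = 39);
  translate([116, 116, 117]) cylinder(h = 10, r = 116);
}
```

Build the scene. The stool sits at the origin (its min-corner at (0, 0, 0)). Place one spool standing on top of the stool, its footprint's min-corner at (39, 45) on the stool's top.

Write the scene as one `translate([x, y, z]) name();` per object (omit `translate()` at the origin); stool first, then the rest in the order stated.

stool();
translate([39, 45, 382]) spool();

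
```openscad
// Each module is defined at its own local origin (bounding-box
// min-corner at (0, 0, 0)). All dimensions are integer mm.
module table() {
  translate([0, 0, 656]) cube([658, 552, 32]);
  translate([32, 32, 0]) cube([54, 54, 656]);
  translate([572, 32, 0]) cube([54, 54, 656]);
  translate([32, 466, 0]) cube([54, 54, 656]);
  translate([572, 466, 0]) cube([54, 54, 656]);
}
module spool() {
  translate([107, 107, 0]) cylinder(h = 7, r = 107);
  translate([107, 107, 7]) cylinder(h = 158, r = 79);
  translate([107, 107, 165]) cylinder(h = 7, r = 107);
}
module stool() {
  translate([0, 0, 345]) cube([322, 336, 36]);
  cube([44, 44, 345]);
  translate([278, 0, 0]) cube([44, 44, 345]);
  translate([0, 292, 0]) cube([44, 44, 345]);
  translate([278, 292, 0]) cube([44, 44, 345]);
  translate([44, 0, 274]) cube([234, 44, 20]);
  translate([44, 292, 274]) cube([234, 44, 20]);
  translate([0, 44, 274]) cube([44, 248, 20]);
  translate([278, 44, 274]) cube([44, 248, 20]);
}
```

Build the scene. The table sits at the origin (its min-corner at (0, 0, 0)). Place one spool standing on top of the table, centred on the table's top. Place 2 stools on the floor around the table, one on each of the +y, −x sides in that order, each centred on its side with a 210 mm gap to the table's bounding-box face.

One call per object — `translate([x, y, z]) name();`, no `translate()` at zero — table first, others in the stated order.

table();
translate([222, 169, 688]) spool();
translate([168, 762, 0]) stool();
translate([-532, 108, 0]) stool();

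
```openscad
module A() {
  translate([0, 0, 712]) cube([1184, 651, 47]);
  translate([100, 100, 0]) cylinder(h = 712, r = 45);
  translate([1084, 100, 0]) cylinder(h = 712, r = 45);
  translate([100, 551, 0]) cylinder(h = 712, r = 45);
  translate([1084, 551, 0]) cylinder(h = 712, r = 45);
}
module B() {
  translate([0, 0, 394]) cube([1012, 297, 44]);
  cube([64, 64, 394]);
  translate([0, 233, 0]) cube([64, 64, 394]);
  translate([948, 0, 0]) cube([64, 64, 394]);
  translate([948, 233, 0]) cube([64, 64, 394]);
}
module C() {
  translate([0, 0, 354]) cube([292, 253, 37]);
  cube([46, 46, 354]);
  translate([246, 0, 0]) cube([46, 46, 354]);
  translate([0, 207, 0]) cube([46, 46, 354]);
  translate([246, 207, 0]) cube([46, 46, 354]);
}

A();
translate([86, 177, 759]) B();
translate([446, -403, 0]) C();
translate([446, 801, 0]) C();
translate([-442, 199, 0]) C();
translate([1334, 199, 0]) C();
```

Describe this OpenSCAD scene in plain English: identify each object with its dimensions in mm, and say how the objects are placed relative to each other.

A is a table: top 1184 mm (x) × 651 mm (y), 47 mm thick, upper face at z = 759 mm, on four round legs of 90 mm diameter, each leg's bounding box inset 55 mm from the nearest pair of top edges, running from z = 0 to the bottom of the top.

B is a long wooden bench with a 1012 mm (x) × 297 mm (y) seat, 44 mm thick, its top surface 438 mm above the floor. Four 64 mm square legs at the seat corners, flush with the edges, run from z = 0 to the seat underside.

C is a four-legged stool. The seat is 292×253 mm, 37 mm thick, top at z = 391 mm. It stands on four square legs, each 46×46 mm in cross-section, from z = 0 to the seat underside, each flush with a corner of the seat.

The bench is on top of the table, centred. Four stools sit around the table at the −y, +y, −x, +x sides.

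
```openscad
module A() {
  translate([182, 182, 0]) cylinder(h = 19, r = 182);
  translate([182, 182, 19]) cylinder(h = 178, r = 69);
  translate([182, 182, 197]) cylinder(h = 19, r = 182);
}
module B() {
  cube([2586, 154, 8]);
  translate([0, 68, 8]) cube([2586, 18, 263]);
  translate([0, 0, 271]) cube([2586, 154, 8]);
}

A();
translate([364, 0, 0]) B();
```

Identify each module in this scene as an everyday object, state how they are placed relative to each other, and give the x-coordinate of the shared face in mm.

The spool's +x face and the I-beam's −x face are both at x = 364 mm.

A is a spool. B is an I-beam. The I-beam is against the spool's +x side, with their −y faces flush. The x-coordinate of the shared face is 364 mm.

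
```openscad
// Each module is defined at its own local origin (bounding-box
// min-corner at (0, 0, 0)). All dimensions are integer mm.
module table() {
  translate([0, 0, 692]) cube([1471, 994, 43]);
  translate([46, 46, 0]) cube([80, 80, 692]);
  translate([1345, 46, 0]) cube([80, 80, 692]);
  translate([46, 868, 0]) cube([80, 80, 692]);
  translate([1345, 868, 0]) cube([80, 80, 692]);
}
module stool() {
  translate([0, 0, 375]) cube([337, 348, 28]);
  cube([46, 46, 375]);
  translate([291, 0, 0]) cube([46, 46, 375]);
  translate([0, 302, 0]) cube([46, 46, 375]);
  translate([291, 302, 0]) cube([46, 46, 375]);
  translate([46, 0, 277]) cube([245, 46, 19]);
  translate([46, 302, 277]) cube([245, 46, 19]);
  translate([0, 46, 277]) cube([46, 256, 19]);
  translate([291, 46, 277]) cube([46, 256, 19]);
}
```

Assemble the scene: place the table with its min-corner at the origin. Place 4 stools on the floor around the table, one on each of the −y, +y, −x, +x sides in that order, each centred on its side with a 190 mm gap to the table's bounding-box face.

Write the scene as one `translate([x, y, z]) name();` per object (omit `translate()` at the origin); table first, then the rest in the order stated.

table();
translate([567, -538, 0]) stool();
translate([567, 1184, 0]) stool();
translate([-527, 323, 0]) stool();
translate([1661, 323, 0]) stool();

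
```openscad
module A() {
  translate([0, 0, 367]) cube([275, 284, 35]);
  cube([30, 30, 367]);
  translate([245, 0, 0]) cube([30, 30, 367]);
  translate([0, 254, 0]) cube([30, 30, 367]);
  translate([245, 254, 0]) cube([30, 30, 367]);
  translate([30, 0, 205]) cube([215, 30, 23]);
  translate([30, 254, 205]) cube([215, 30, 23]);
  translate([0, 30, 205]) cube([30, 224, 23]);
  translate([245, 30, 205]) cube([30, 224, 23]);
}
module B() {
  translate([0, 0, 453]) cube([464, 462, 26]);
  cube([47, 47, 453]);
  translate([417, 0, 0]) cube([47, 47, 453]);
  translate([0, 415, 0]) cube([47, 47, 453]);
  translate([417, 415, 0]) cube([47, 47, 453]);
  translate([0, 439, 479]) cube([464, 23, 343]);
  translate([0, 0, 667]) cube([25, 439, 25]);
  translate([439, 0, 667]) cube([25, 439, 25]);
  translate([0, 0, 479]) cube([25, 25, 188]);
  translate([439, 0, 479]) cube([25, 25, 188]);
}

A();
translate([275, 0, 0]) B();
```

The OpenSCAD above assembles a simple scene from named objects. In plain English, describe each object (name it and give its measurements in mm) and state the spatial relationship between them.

A is a four-legged stool. The seat is 275×284 mm, 35 mm thick, top at z = 402 mm. It stands on four square legs, each 30×30 mm in cross-section, from z = 0 to the seat underside, each flush with a corner of the seat. Four stretchers, 30 mm wide and 23 mm tall, connect adjacent legs with their undersides at z = 205 mm, each running between the inner faces of the legs it joins and aligned with the legs' outer faces on the other axis.

B is a chair. The seat is a 464×462×26 mm slab with its top at z = 479 mm, on four 47×47 mm corner legs (flush with the seat edges, standing on z = 0). A flat backrest 23 mm thick, 343 mm tall, spans the full seat width and rises from the seat top along its +y edge, rear face flush with the rear of the seat. Two armrests of 25×25 mm section run along each side from the seat's front edge to the front of the backrest, top faces 213 mm above the seat top and outer faces flush with the seat's x-edges; a 25×25 mm post under the front of each armrest stands on the seat at the front corner.

The chair is against the stool's +x side, with their −y faces flush.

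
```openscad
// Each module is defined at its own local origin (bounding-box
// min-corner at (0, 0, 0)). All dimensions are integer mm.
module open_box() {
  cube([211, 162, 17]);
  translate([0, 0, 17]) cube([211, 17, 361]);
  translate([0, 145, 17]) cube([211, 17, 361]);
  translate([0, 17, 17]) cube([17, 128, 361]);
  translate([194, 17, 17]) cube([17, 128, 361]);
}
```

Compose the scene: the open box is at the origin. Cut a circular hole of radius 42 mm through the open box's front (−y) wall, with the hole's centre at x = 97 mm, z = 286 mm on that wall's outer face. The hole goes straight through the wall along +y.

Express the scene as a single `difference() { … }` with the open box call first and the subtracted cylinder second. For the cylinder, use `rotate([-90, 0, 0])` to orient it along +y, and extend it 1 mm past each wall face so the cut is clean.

difference() {
  open_box();
  translate([97, -1, 286]) rotate([-90, 0, 0]) cylinder(h = 19, r = 42);
}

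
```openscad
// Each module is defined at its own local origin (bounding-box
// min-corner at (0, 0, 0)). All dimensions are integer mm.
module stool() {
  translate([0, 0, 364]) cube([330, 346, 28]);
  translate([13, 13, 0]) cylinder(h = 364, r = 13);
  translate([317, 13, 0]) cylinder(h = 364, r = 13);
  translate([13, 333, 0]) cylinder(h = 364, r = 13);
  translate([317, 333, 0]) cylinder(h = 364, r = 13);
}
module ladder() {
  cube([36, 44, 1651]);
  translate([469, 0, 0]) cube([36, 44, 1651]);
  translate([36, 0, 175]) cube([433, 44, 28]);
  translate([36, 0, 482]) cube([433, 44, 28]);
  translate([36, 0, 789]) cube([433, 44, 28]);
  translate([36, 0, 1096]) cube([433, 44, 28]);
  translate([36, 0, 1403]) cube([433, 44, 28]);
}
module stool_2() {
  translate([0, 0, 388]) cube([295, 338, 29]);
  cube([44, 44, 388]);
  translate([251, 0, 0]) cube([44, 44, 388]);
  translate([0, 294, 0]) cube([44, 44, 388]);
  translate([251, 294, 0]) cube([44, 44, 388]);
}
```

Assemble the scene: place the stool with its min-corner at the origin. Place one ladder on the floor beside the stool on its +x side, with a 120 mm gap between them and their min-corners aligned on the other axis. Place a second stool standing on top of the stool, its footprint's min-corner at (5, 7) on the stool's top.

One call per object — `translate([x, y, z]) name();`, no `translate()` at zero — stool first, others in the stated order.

stool();
translate([450, 0, 0]) ladder();
translate([5, 7, 392]) stool_2();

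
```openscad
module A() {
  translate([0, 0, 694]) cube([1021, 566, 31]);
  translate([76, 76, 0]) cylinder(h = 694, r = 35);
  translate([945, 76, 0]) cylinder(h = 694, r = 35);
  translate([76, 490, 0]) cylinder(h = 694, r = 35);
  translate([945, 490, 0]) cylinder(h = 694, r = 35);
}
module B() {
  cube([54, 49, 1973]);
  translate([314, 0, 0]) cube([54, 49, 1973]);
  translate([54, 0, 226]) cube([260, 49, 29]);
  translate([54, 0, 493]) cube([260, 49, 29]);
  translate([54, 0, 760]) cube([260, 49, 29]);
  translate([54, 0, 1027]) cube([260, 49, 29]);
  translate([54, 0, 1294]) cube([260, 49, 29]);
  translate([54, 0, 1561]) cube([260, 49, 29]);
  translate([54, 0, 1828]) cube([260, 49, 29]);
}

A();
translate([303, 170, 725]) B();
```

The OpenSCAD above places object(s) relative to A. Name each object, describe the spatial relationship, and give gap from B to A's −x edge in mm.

The ladder's min-x is at 303; the table's min-x is 0; gap = 303 mm.

A is a table. B is a ladder. The ladder is on top of the table. The gap from the ladder to the table's −x edge is 303 mm.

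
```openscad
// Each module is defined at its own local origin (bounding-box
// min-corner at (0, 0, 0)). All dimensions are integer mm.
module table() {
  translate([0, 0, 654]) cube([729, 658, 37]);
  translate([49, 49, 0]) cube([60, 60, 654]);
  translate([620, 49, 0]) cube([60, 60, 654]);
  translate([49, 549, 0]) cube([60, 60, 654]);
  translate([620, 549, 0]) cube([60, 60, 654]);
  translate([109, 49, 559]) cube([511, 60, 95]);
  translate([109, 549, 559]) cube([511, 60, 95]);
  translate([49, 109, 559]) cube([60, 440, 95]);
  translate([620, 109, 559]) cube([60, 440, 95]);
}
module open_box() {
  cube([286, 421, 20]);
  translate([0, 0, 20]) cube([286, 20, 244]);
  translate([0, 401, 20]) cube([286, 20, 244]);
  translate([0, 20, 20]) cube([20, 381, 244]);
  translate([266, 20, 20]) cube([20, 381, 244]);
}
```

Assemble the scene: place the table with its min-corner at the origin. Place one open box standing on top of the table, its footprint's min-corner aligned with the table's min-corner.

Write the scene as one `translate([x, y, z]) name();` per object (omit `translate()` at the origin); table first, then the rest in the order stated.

table();
translate([0, 0, 691]) open_box();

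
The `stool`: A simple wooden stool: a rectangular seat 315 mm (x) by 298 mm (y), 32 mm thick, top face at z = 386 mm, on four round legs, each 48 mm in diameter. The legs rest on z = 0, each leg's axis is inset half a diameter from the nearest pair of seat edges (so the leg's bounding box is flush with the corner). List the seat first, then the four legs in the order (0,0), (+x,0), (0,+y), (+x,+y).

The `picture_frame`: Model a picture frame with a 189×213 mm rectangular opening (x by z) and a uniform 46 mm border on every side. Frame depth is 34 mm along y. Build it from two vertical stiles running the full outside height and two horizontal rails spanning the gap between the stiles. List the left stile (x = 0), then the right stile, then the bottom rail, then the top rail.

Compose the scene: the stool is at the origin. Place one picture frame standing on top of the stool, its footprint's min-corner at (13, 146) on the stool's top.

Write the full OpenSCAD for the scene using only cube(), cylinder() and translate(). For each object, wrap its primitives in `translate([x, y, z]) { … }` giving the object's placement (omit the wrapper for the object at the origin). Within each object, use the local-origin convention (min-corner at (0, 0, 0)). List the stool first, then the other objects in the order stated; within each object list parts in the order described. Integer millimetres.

translate([0, 0, 354]) cube([315, 298, 32]);
translate([24, 24, 0]) cylinder(h = 354, r = 24);
translate([291, 24, 0]) cylinder(h = 354, r = 24);
translate([24, 274, 0]) cylinder(h = 354, r = 24);
translate([291, 274, 0]) cylinder(h = 354, r = 24);
translate([13, 146, 386]) {
  cube([46, 34, 305]);
  translate([235, 0, 0]) cube([46, 34, 305]);
  translate([46, 0, 0]) cube([189, 34, 46]);
  translate([46, 0, 259]) cube([189, 34, 46]);
}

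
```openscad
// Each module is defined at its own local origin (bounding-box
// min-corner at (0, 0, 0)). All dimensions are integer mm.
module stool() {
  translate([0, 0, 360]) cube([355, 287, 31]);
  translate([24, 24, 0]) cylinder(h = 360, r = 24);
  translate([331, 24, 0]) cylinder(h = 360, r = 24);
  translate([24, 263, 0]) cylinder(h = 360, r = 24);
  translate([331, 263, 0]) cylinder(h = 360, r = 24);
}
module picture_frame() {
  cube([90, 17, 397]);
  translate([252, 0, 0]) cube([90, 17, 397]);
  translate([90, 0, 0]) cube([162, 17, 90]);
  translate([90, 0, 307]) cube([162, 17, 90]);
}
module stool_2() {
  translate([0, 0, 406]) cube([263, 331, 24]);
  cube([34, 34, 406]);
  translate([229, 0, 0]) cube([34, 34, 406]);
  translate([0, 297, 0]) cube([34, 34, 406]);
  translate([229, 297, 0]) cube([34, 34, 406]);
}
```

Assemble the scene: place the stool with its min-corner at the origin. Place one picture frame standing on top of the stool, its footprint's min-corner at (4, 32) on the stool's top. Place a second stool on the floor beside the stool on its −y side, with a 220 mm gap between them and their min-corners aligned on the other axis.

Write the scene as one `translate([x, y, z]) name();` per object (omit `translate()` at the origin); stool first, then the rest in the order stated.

stool();
translate([4, 32, 391]) picture_frame();
translate([0, -551, 0]) stool_2();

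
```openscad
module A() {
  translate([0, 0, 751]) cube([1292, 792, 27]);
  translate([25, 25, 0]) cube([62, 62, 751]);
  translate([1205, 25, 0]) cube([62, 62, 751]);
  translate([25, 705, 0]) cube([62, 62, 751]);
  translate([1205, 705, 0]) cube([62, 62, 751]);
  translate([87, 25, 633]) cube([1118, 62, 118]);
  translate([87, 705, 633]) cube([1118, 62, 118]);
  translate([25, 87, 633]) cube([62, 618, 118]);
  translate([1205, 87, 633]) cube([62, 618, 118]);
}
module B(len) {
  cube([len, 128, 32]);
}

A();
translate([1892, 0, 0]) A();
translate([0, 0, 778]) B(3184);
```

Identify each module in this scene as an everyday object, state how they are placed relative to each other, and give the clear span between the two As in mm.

Second table starts at x = 1892; first ends at x = 1292; clear span = 1892 − 1292 = 600 mm.

A is a table. B is a beam. A beam spans the tops of two tables. The clear span between the two tables is 600 mm.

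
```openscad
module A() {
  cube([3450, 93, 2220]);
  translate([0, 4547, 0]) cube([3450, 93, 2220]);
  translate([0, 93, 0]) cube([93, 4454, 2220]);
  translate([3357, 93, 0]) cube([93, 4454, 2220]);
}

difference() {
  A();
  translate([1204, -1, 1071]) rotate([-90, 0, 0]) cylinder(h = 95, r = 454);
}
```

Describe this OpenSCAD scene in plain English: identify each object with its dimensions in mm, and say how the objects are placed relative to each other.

A is the wall frame of a small rectangular building: four walls, each 2220 mm tall and 93 mm thick, enclosing a footprint 3450 mm (x) by 4640 mm (y) outside-to-outside, with no floor or roof. The front and back walls (the −y and +y sides) span the full width; the two side walls fit between them.

The house frame has a circular hole of radius 454 mm through its front wall, centred at (x = 1204, z = 1071).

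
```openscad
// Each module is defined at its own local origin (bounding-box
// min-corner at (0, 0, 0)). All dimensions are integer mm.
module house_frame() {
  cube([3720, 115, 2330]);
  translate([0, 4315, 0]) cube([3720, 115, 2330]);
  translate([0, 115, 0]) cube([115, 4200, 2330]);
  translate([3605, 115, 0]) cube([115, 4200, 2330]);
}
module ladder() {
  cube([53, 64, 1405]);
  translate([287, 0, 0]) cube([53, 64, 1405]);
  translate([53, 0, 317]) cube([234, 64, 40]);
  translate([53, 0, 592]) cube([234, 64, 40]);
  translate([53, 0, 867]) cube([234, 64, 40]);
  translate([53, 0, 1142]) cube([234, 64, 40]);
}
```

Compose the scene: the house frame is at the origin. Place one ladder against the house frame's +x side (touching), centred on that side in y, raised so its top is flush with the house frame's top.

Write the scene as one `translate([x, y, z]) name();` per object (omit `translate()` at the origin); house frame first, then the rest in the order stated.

house_frame();
translate([3720, 2183, 925]) ladder();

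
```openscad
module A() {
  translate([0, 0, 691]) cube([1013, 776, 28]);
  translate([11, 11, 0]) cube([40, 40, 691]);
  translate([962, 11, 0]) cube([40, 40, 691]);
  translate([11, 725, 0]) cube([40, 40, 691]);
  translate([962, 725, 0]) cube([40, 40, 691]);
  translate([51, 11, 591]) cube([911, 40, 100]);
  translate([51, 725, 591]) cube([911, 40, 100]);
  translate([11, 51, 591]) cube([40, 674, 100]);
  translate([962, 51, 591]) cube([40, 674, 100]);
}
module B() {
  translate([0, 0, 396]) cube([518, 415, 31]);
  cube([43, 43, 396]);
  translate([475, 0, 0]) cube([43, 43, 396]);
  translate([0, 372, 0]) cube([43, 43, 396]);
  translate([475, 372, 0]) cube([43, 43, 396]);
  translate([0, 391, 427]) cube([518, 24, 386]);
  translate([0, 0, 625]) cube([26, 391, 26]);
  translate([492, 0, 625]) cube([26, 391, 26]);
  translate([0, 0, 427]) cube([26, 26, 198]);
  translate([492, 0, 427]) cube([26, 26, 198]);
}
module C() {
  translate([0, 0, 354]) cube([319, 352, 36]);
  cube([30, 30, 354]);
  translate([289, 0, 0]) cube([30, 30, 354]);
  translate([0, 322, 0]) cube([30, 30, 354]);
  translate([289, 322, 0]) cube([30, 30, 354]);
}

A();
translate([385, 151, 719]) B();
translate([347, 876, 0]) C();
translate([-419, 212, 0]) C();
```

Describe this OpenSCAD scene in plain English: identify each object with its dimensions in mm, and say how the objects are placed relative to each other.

A is a table with a 1013×776 mm rectangular top, 28 mm thick, top surface at z = 719 mm, supported by four 40×40 mm square legs, each inset 11 mm from the nearest pair of top edges, running from the floor. Four apron rails, 40 mm thick and 100 mm tall, run between adjacent legs with their top edges flush with the underside of the top and their outer faces flush with the legs' outer faces.

B is a chair: 518×415 mm seat, 31 mm thick, top at z = 427 mm, on four 43 mm square corner legs flush with the seat edges. A 24 mm thick backrest slab spans the full seat width, extending 386 mm above the seat top, its back face flush with the seat's +y edge. Two armrests of 26×26 mm section run along each side from the seat's front edge to the front of the backrest, top faces 224 mm above the seat top and outer faces flush with the seat's x-edges; a 26×26 mm post under the front of each armrest stands on the seat at the front corner.

C is a four-legged stool. The seat is 319×352 mm, 36 mm thick, top at z = 390 mm. It stands on four square legs, each 30×30 mm in cross-section, from z = 0 to the seat underside, each flush with a corner of the seat.

The chair is on top of the table. Two stools sit around the table at the +y, −x sides.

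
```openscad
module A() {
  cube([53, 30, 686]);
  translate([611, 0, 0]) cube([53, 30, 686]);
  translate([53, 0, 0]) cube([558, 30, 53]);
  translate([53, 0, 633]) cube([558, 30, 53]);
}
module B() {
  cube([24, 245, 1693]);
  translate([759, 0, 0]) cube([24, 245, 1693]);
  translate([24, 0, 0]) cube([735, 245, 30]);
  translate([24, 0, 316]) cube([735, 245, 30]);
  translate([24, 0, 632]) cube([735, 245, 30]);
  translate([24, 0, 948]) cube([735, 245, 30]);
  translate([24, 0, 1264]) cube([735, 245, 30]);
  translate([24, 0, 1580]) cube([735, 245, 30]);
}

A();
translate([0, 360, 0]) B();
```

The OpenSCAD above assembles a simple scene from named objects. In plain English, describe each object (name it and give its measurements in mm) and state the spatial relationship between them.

A is a rectangular picture frame lying in the x–z plane (depth along y). The opening is 558 mm wide (x) by 580 mm tall (z), surrounded by a border 53 mm wide on all four sides. The frame is 30 mm deep and is made of two full-height vertical stiles with two horizontal rails fitted between them.

B is a bookshelf 783 mm wide overall, 245 mm deep and 1693 mm tall. The two sides are 24 mm thick vertical panels. 6 horizontal shelves of 30 mm thickness span between the inner faces of the sides; the lowest shelf sits on the floor and shelves are stacked with a clear vertical gap of 286 mm between each pair.

The bookshelf is on the floor beside the picture frame on its +y side.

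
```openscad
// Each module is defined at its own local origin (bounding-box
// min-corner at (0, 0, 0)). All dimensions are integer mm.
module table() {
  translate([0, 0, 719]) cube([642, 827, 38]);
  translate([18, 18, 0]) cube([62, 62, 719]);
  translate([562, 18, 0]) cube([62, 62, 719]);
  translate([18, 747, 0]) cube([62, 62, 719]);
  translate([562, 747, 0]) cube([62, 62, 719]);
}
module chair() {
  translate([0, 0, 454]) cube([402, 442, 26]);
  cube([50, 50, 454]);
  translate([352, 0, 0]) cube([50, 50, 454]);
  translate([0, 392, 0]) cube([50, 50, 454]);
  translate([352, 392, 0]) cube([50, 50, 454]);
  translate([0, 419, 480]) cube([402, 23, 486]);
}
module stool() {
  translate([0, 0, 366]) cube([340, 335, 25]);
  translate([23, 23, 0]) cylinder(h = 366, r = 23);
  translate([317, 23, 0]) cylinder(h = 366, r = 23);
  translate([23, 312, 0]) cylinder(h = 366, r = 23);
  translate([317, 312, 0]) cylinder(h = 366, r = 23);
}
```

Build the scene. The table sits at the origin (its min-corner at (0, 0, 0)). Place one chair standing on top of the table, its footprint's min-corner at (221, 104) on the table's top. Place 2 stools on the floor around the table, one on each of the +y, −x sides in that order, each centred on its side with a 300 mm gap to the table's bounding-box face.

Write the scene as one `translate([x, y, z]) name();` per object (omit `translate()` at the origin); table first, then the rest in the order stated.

table();
translate([221, 104, 757]) chair();
translate([151, 1127, 0]) stool();
translate([-640, 246, 0]) stool();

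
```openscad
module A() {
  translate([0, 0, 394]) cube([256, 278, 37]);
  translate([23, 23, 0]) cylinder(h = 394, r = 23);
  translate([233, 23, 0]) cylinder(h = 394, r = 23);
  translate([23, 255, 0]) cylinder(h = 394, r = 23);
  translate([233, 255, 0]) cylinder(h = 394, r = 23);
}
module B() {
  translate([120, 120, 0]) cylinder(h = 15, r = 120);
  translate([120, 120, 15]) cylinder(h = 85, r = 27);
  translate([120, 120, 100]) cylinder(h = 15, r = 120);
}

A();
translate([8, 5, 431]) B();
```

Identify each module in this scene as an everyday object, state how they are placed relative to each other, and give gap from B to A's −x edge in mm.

The spool's min-x is at 8; the stool's min-x is 0; gap = 8 mm.

A is a stool. B is a spool. The spool is on top of the stool. The gap from the spool to the stool's −x edge is 8 mm.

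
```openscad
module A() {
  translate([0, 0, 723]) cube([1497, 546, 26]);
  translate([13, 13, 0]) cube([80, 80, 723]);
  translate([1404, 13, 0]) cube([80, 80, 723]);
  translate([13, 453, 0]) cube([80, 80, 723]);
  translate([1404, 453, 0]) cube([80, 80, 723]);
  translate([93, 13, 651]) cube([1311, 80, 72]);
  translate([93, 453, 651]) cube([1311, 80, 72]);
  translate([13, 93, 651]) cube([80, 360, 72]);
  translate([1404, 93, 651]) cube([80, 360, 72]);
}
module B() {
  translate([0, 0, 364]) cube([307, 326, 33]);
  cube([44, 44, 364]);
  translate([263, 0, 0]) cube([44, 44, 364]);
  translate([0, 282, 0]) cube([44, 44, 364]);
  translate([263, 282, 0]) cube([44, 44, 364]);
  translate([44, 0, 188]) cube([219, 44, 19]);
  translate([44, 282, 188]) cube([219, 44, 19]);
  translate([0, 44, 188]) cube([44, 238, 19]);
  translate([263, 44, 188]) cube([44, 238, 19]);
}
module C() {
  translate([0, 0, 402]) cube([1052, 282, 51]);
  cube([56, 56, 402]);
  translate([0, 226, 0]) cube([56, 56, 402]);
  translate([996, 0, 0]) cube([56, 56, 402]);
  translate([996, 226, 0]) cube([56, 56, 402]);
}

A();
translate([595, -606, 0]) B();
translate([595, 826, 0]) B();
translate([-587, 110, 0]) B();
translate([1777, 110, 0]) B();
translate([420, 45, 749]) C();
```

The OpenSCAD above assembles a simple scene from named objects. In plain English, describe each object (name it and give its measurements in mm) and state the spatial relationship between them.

A is a rectangular dining table. The top is 1497×546×26 mm with its upper surface at z = 749 mm. It stands on four 80×80 mm square legs, each inset 13 mm from the nearest pair of top edges, running from the floor to the underside of the top. Four apron rails, 80 mm thick and 72 mm tall, run between adjacent legs with their top edges flush with the underside of the top and their outer faces flush with the legs' outer faces.

B is a four-legged stool. The seat is a 307×326×33 mm slab whose top surface is at z = 397 mm; four square legs, each 44×44 mm in cross-section, run from the floor (z = 0) to the underside of the seat, each flush with a corner of the seat. Four stretchers, 44 mm wide and 19 mm tall, connect adjacent legs with their undersides at z = 188 mm, each running between the inner faces of the legs it joins and aligned with the legs' outer faces on the other axis.

C is a long wooden bench with a 1052 mm (x) × 282 mm (y) seat, 51 mm thick, its top surface 453 mm above the floor. Four 56 mm square legs at the seat corners, flush with the edges, run from z = 0 to the seat underside.

Four stools sit around the table at the −y, +y, −x, +x sides. The bench is on top of the table.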